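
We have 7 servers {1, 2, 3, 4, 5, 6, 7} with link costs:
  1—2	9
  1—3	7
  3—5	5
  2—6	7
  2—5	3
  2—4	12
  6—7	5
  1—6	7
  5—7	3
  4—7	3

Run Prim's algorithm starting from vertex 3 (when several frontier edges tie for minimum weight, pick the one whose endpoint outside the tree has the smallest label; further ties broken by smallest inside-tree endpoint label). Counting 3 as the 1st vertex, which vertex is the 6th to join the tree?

6

Prim, starting at 3.
Step 1: frontier [3—5 5, 1—3 7] → take 3—5 (5); add 5.
Step 2: frontier [1—3 7, 2—5 3, 5—7 3] → take 2—5 (3); add 2.
Step 3: frontier [2—6 7, 1—2 9, 2—4 12, 1—3 7, 5—7 3] → take 5—7 (3); add 7.
Step 4: frontier [2—6 7, 1—2 9, 2—4 12, 1—3 7, 4—7 3, 6—7 5] → take 4—7 (3); add 4.
Step 5: frontier [2—6 7, 1—2 9, 1—3 7, 6—7 5] → take 6—7 (5); add 6.
Step 6: frontier [1—2 9, 1—3 7, 1—6 7] → take 1—3 (7); add 1.
Vertex order: 3, 5, 2, 7, 4, 6, 1. The 6th vertex is 6.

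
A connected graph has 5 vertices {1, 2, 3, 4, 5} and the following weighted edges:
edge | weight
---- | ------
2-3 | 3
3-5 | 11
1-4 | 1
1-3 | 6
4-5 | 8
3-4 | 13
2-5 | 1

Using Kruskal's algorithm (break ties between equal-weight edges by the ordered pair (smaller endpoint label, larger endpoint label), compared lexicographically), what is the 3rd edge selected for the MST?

Kruskal's algorithm — process edges by increasing weight (ties by edge label):
1-4 (1): add. Components now {1,4} {2} {3} {5}
2-5 (1): add. Components now {1,4} {2,5} {3}
2-3 (3): add. Components now {1,4} {2,3,5}
1-3 (6): add. Components now {1,2,3,4,5}
The 3rd edge added is 2-3.

2-3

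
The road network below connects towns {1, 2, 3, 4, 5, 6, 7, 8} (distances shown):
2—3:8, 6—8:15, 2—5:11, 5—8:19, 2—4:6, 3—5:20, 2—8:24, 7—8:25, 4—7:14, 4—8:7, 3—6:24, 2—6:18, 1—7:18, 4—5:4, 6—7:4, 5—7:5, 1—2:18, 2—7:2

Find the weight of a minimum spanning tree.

Prim's algorithm from 1:
Step 1: cheapest edge leaving the tree is 1—2 (18); add 2.
Step 2: cheapest edge leaving the tree is 2—7 (2); add 7.
Step 3: cheapest edge leaving the tree is 6—7 (4); add 6.
Step 4: cheapest edge leaving the tree is 5—7 (5); add 5.
Step 5: cheapest edge leaving the tree is 4—5 (4); add 4.
Step 6: cheapest edge leaving the tree is 4—8 (7); add 8.
Step 7: cheapest edge leaving the tree is 2—3 (8); add 3.
MST edges: 1—2, 2—7, 6—7, 5—7, 4—5, 4—8, 2—3; total weight 18+2+4+5+4+7+8 = 48.

48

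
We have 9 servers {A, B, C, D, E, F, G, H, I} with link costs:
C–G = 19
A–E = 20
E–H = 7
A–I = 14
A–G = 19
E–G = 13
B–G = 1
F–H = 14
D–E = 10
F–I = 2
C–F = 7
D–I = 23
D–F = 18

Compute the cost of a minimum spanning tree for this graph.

68

Prim's algorithm from A:
Step 1: frontier [A–I 14, A–G 19, A–E 20] → take A–I (14); add I.
Step 2: frontier [A–G 19, A–E 20, F–I 2, D–I 23] → take F–I (2); add F.
Step 3: frontier [A–G 19, A–E 20, C–F 7, F–H 14, D–F 18, D–I 23] → take C–F (7); add C.
Step 4: frontier [A–G 19, A–E 20, C–G 19, F–H 14, D–F 18, D–I 23] → take F–H (14); add H.
Step 5: frontier [A–G 19, A–E 20, C–G 19, D–F 18, E–H 7, D–I 23] → take E–H (7); add E.
Step 6: frontier [A–G 19, C–G 19, D–E 10, E–G 13, D–F 18, D–I 23] → take D–E (10); add D.
Step 7: frontier [A–G 19, C–G 19, E–G 13] → take E–G (13); add G.
Step 8: frontier [B–G 1] → take B–G (1); add B.
MST edges: A–I, F–I, C–F, F–H, E–H, D–E, E–G, B–G; total weight 14+2+7+14+7+10+13+1 = 68.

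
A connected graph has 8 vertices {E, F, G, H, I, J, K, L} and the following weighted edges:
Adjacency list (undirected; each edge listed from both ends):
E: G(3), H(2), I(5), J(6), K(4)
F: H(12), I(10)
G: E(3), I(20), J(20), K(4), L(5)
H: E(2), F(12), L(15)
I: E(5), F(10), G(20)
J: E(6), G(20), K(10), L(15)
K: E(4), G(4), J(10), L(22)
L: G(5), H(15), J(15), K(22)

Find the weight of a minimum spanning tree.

Kruskal's algorithm — process edges by increasing weight (ties by edge label):
E—H (2): add — endpoints in different components.
E—G (3): add — endpoints in different components.
E—K (4): add — endpoints in different components.
G—K (4): skip — G and K already connected.
E—I (5): add — endpoints in different components.
G—L (5): add — endpoints in different components.
E—J (6): add — endpoints in different components.
F—I (10): add — endpoints in different components.
MST edges: E—H, E—G, E—K, E—I, G—L, E—J, F—I; total weight 2+3+4+5+5+6+10 = 35.

35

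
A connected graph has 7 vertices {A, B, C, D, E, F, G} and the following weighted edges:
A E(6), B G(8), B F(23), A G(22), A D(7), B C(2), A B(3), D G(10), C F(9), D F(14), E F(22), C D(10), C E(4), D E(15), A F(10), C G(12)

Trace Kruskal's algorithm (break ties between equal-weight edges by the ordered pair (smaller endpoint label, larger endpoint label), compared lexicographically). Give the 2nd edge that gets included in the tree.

A-B

Sort edges by weight, then run Kruskal:
B C (2): add — endpoints in different components.
A B (3): add — endpoints in different components.
C E (4): add — endpoints in different components.
A E (6): skip — A and E already connected.
A D (7): add — endpoints in different components.
B G (8): add — endpoints in different components.
C F (9): add — endpoints in different components.
The 2nd edge added is A B.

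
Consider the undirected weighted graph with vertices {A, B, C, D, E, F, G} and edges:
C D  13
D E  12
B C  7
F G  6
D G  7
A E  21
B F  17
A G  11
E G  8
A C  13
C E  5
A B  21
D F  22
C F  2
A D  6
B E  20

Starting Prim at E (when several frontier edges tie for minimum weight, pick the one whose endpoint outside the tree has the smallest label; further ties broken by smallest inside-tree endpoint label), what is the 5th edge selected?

Prim, starting at E.
Step 1: cheapest edge leaving the tree is C E (5); add C.
Step 2: cheapest edge leaving the tree is C F (2); add F.
Step 3: cheapest edge leaving the tree is F G (6); add G.
Step 4: cheapest edge leaving the tree is B C (7); add B.
Step 5: cheapest edge leaving the tree is D G (7); add D.
Step 6: cheapest edge leaving the tree is A D (6); add A.
The 5th edge added is D G.

D-G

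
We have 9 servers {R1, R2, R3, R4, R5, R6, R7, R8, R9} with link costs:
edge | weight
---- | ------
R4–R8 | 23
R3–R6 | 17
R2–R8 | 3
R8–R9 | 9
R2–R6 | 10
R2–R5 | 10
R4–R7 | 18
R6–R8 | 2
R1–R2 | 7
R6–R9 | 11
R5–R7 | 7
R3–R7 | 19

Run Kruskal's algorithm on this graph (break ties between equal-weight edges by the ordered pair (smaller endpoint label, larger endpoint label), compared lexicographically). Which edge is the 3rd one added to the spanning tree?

R1-R2

Kruskal: consider edges lightest-first.
R6–R8 (2): add — endpoints in different components.
R2–R8 (3): add — endpoints in different components.
R1–R2 (7): add — endpoints in different components.
R5–R7 (7): add — endpoints in different components.
R8–R9 (9): add — endpoints in different components.
R2–R5 (10): add — endpoints in different components.
R2–R6 (10): skip — R2 and R6 already connected.
R6–R9 (11): skip — R9 and R6 already connected.
R3–R6 (17): add — endpoints in different components.
R4–R7 (18): add — endpoints in different components.
The 3rd edge added is R1–R2.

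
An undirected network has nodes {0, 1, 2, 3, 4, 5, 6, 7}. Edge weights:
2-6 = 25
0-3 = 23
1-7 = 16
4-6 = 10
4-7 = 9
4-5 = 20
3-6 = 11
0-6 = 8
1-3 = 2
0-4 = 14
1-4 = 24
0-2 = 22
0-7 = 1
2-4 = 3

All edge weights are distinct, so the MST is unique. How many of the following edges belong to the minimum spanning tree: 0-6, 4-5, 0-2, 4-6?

Kruskal's algorithm — process edges by increasing weight (ties by edge label):
0-7 (1): add — endpoints in different components.
1-3 (2): add — endpoints in different components.
2-4 (3): add — endpoints in different components.
0-6 (8): add — endpoints in different components.
4-7 (9): add — endpoints in different components.
4-6 (10): skip — 4 and 6 already connected.
3-6 (11): add — endpoints in different components.
0-4 (14): skip — 0 and 4 already connected.
1-7 (16): skip — 1 and 7 already connected.
4-5 (20): add — endpoints in different components.
MST edge set: {0-7, 1-3, 2-4, 0-6, 4-7, 3-6, 4-5}.
Of the listed edges, {0-6, 4-5} are in the MST → 2.

2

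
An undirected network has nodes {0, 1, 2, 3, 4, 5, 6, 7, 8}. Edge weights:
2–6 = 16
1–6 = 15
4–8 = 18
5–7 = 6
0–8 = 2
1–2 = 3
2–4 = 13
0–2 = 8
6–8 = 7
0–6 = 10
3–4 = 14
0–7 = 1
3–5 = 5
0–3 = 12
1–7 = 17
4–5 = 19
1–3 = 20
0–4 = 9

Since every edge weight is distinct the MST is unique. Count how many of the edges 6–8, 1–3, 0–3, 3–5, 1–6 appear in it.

Sort edges by weight, then run Kruskal:
0–7 (1): add — endpoints in different components.
0–8 (2): add — endpoints in different components.
1–2 (3): add — endpoints in different components.
3–5 (5): add — endpoints in different components.
5–7 (6): add — endpoints in different components.
6–8 (7): add — endpoints in different components.
0–2 (8): add — endpoints in different components.
0–4 (9): add — endpoints in different components.
MST edge set: {0–7, 0–8, 1–2, 3–5, 5–7, 6–8, 0–2, 0–4}.
Of the listed edges, {6–8, 3–5} are in the MST → 2.

2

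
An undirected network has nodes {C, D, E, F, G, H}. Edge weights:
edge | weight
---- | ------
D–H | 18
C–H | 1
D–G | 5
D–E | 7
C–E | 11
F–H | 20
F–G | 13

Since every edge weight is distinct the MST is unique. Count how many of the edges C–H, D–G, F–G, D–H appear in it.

3

Kruskal: consider edges lightest-first.
C–H (1): add — endpoints in different components.
D–G (5): add — endpoints in different components.
D–E (7): add — endpoints in different components.
C–E (11): add — endpoints in different components.
F–G (13): add — endpoints in different components.
MST edge set: {C–H, D–G, D–E, C–E, F–G}.
Of the listed edges, {C–H, D–G, F–G} are in the MST → 3.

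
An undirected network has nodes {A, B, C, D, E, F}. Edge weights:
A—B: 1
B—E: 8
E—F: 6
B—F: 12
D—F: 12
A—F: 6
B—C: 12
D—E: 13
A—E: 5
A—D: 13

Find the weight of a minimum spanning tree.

Kruskal: consider edges lightest-first.
A—B (1): add. Components now {A,B} {C} {D} {E} {F}
A—E (5): add. Components now {A,B,E} {C} {D} {F}
A—F (6): add. Components now {A,B,E,F} {C} {D}
E—F (6): skip — E and F already connected.
B—E (8): skip — B and E already connected.
B—C (12): add. Components now {A,B,C,E,F} {D}
B—F (12): skip — B and F already connected.
D—F (12): add. Components now {A,B,C,D,E,F}
MST edges: A—B, A—E, A—F, B—C, D—F; total weight 1+5+6+12+12 = 36.

36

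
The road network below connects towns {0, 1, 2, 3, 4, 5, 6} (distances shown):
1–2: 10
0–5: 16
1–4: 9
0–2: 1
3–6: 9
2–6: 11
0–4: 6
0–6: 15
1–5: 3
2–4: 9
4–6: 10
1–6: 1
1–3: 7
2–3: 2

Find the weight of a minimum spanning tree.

Prim, starting at 6.
Step 1: frontier [1–6 1, 3–6 9, 4–6 10, 2–6 11, 0–6 15] → take 1–6 (1); add 1.
Step 2: frontier [1–5 3, 1–3 7, 1–4 9, 1–2 10, 3–6 9, 4–6 10, 2–6 11, 0–6 15] → take 1–5 (3); add 5.
Step 3: frontier [1–3 7, 1–4 9, 1–2 10, 0–5 16, 3–6 9, 4–6 10, 2–6 11, 0–6 15] → take 1–3 (7); add 3.
Step 4: frontier [1–4 9, 1–2 10, 2–3 2, 0–5 16, 4–6 10, 2–6 11, 0–6 15] → take 2–3 (2); add 2.
Step 5: frontier [1–4 9, 0–2 1, 2–4 9, 0–5 16, 4–6 10, 0–6 15] → take 0–2 (1); add 0.
Step 6: frontier [0–4 6, 1–4 9, 2–4 9, 4–6 10] → take 0–4 (6); add 4.
MST edges: 1–6, 1–5, 1–3, 2–3, 0–2, 0–4; total weight 1+3+7+2+1+6 = 20.

20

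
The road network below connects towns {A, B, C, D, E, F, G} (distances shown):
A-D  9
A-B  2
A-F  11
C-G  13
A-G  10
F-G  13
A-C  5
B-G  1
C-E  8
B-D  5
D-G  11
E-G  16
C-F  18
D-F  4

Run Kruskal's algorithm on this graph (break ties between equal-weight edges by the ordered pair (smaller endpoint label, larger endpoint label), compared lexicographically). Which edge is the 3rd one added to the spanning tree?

Sort edges by weight, then run Kruskal:
B-G (1): add — endpoints in different components.
A-B (2): add — endpoints in different components.
D-F (4): add — endpoints in different components.
A-C (5): add — endpoints in different components.
B-D (5): add — endpoints in different components.
C-E (8): add — endpoints in different components.
The 3rd edge added is D-F.

D-F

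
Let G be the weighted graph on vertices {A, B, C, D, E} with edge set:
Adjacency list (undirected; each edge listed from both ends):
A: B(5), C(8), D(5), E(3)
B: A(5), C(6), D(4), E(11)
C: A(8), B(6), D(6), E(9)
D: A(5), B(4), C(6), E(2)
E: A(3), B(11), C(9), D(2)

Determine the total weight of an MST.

15

Prim, starting at E.
Step 1: frontier [D—E 2, A—E 3, C—E 9, B—E 11] → take D—E (2); add D.
Step 2: frontier [B—D 4, A—D 5, C—D 6, A—E 3, C—E 9, B—E 11] → take A—E (3); add A.
Step 3: frontier [A—B 5, A—C 8, B—D 4, C—D 6, C—E 9, B—E 11] → take B—D (4); add B.
Step 4: frontier [A—C 8, B—C 6, C—D 6, C—E 9] → take B—C (6); add C.
MST edges: D—E, A—E, B—D, B—C; total weight 2+3+4+6 = 15.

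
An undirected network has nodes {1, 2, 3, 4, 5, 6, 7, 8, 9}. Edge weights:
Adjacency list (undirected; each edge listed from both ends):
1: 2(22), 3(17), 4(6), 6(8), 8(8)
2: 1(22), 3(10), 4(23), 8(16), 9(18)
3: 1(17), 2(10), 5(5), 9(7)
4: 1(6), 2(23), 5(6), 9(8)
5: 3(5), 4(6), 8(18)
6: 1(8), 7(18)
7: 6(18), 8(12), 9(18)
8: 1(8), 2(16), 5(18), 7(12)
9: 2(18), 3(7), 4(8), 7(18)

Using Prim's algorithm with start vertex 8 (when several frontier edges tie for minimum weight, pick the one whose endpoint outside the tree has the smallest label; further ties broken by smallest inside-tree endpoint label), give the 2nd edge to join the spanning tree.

Grow the tree from 8 using Prim:
Step 1: cheapest edge leaving the tree is 1–8 (8); add 1.
Step 2: cheapest edge leaving the tree is 1–4 (6); add 4.
Step 3: cheapest edge leaving the tree is 4–5 (6); add 5.
Step 4: cheapest edge leaving the tree is 3–5 (5); add 3.
Step 5: cheapest edge leaving the tree is 3–9 (7); add 9.
Step 6: cheapest edge leaving the tree is 1–6 (8); add 6.
Step 7: cheapest edge leaving the tree is 2–3 (10); add 2.
Step 8: cheapest edge leaving the tree is 7–8 (12); add 7.
The 2nd edge added is 1–4.

1-4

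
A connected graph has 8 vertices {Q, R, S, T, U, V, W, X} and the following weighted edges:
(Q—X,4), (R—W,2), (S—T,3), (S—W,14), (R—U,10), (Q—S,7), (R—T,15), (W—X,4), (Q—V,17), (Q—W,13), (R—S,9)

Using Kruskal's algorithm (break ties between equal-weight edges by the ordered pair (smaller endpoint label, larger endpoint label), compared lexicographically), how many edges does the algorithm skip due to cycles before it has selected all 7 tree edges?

4

Sort edges by weight, then run Kruskal:
R—W (2): add — endpoints in different components.
S—T (3): add — endpoints in different components.
Q—X (4): add — endpoints in different components.
W—X (4): add — endpoints in different components.
Q—S (7): add — endpoints in different components.
R—S (9): skip — S and R already connected.
R—U (10): add — endpoints in different components.
Q—W (13): skip — W and Q already connected.
S—W (14): skip — S and W already connected.
R—T (15): skip — T and R already connected.
Q—V (17): add — endpoints in different components.
Edges rejected before the tree was complete: 4.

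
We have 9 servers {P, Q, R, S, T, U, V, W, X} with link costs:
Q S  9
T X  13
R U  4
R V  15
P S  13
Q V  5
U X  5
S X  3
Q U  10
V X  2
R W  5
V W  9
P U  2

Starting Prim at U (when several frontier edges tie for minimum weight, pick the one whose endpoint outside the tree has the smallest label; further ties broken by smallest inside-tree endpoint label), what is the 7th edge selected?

Grow the tree from U using Prim:
Step 1: cheapest edge leaving the tree is P U (2); add P.
Step 2: cheapest edge leaving the tree is R U (4); add R.
Step 3: cheapest edge leaving the tree is R W (5); add W.
Step 4: cheapest edge leaving the tree is U X (5); add X.
Step 5: cheapest edge leaving the tree is V X (2); add V.
Step 6: cheapest edge leaving the tree is S X (3); add S.
Step 7: cheapest edge leaving the tree is Q V (5); add Q.
Step 8: cheapest edge leaving the tree is T X (13); add T.
The 7th edge added is Q V.

Q-V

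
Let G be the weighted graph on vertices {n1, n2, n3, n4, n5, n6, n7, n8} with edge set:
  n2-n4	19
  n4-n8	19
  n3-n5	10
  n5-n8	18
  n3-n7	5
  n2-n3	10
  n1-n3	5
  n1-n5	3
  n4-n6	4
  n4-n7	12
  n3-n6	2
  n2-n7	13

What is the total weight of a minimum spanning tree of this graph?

47

Prim's algorithm from n6:
Step 1: frontier [n3-n6 2, n4-n6 4] → take n3-n6 (2); add n3.
Step 2: frontier [n1-n3 5, n3-n7 5, n2-n3 10, n3-n5 10, n4-n6 4] → take n4-n6 (4); add n4.
Step 3: frontier [n1-n3 5, n3-n7 5, n2-n3 10, n3-n5 10, n4-n7 12, n2-n4 19, n4-n8 19] → take n1-n3 (5); add n1.
Step 4: frontier [n1-n5 3, n3-n7 5, n2-n3 10, n3-n5 10, n4-n7 12, n2-n4 19, n4-n8 19] → take n1-n5 (3); add n5.
Step 5: frontier [n3-n7 5, n2-n3 10, n4-n7 12, n2-n4 19, n4-n8 19, n5-n8 18] → take n3-n7 (5); add n7.
Step 6: frontier [n2-n3 10, n2-n4 19, n4-n8 19, n5-n8 18, n2-n7 13] → take n2-n3 (10); add n2.
Step 7: frontier [n4-n8 19, n5-n8 18] → take n5-n8 (18); add n8.
MST edges: n3-n6, n4-n6, n1-n3, n1-n5, n3-n7, n2-n3, n5-n8; total weight 2+4+5+3+5+10+18 = 47.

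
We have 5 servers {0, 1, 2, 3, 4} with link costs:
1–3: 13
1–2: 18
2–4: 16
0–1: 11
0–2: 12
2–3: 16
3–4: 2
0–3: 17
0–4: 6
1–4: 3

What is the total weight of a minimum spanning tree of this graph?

23

Prim, starting at 1.
Step 1: frontier [1–4 3, 0–1 11, 1–3 13, 1–2 18] → take 1–4 (3); add 4.
Step 2: frontier [0–1 11, 1–3 13, 1–2 18, 3–4 2, 0–4 6, 2–4 16] → take 3–4 (2); add 3.
Step 3: frontier [0–1 11, 1–2 18, 2–3 16, 0–3 17, 0–4 6, 2–4 16] → take 0–4 (6); add 0.
Step 4: frontier [0–2 12, 1–2 18, 2–3 16, 2–4 16] → take 0–2 (12); add 2.
MST edges: 1–4, 3–4, 0–4, 0–2; total weight 3+2+6+12 = 23.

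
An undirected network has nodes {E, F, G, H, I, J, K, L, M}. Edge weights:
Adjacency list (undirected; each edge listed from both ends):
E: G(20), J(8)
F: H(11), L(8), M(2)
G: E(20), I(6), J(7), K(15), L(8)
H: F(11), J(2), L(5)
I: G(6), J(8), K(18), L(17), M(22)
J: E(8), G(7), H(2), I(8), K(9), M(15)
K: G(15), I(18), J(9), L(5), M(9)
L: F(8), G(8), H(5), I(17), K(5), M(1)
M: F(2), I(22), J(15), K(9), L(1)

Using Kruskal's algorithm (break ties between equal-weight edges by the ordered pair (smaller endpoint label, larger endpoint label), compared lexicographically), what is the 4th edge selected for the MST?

H-L

Kruskal: consider edges lightest-first.
L-M (1): add — endpoints in different components.
F-M (2): add — endpoints in different components.
H-J (2): add — endpoints in different components.
H-L (5): add — endpoints in different components.
K-L (5): add — endpoints in different components.
G-I (6): add — endpoints in different components.
G-J (7): add — endpoints in different components.
E-J (8): add — endpoints in different components.
The 4th edge added is H-L.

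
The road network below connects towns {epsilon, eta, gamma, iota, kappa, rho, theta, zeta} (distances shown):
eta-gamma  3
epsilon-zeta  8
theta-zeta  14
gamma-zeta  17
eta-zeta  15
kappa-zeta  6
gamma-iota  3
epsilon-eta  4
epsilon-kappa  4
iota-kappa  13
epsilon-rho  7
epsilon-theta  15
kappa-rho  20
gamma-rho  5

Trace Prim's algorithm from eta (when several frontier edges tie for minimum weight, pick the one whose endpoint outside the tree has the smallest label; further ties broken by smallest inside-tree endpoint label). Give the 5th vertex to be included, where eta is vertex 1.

Grow the tree from eta using Prim:
Step 1: cheapest edge leaving the tree is eta-gamma (3); add gamma.
Step 2: cheapest edge leaving the tree is gamma-iota (3); add iota.
Step 3: cheapest edge leaving the tree is epsilon-eta (4); add epsilon.
Step 4: cheapest edge leaving the tree is epsilon-kappa (4); add kappa.
Step 5: cheapest edge leaving the tree is gamma-rho (5); add rho.
Step 6: cheapest edge leaving the tree is kappa-zeta (6); add zeta.
Step 7: cheapest edge leaving the tree is theta-zeta (14); add theta.
Vertex order: eta, gamma, iota, epsilon, kappa, rho, zeta, theta. The 5th vertex is kappa.

kappa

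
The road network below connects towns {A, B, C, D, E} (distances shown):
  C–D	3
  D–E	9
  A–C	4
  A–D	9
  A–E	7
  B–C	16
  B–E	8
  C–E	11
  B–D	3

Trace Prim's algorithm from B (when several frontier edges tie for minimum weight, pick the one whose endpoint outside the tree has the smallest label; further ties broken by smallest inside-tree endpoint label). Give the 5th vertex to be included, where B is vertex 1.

Grow the tree from B using Prim:
Step 1: frontier [B–D 3, B–E 8, B–C 16] → take B–D (3); add D.
Step 2: frontier [B–E 8, B–C 16, C–D 3, A–D 9, D–E 9] → take C–D (3); add C.
Step 3: frontier [B–E 8, A–C 4, C–E 11, A–D 9, D–E 9] → take A–C (4); add A.
Step 4: frontier [A–E 7, B–E 8, C–E 11, D–E 9] → take A–E (7); add E.
Vertex order: B, D, C, A, E. The 5th vertex is E.

E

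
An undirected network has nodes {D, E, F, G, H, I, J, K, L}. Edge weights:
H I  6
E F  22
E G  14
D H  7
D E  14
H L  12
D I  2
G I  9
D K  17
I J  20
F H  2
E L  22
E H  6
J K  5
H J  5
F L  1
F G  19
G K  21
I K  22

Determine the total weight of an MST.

36

Kruskal: consider edges lightest-first.
F L (1): add — endpoints in different components.
D I (2): add — endpoints in different components.
F H (2): add — endpoints in different components.
H J (5): add — endpoints in different components.
J K (5): add — endpoints in different components.
E H (6): add — endpoints in different components.
H I (6): add — endpoints in different components.
D H (7): skip — D and H already connected.
G I (9): add — endpoints in different components.
MST edges: F L, D I, F H, H J, J K, E H, H I, G I; total weight 1+2+2+5+5+6+6+9 = 36.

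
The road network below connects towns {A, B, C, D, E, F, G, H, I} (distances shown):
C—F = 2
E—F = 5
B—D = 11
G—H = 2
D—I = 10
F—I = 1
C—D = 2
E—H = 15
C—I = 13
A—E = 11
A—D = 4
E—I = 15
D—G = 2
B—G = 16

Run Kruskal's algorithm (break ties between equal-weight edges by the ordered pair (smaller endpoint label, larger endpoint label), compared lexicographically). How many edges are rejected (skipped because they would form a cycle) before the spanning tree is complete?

Kruskal: consider edges lightest-first.
F—I (1): add — endpoints in different components.
C—D (2): add — endpoints in different components.
C—F (2): add — endpoints in different components.
D—G (2): add — endpoints in different components.
G—H (2): add — endpoints in different components.
A—D (4): add — endpoints in different components.
E—F (5): add — endpoints in different components.
D—I (10): skip — D and I already connected.
A—E (11): skip — A and E already connected.
B—D (11): add — endpoints in different components.
Edges rejected before the tree was complete: 2.

2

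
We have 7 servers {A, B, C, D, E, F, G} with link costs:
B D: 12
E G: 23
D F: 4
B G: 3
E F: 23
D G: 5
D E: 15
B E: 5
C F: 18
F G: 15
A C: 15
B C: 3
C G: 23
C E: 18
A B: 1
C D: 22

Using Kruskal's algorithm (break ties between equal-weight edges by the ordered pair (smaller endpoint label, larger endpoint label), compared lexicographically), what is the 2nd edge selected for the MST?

Sort edges by weight, then run Kruskal:
A B (1): add — endpoints in different components.
B C (3): add — endpoints in different components.
B G (3): add — endpoints in different components.
D F (4): add — endpoints in different components.
B E (5): add — endpoints in different components.
D G (5): add — endpoints in different components.
The 2nd edge added is B C.

B-C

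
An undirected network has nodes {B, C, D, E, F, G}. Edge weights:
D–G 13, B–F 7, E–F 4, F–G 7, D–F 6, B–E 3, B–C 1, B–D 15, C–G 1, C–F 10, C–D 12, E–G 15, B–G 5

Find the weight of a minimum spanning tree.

15

Sort edges by weight, then run Kruskal:
B–C (1): add — endpoints in different components.
C–G (1): add — endpoints in different components.
B–E (3): add — endpoints in different components.
E–F (4): add — endpoints in different components.
B–G (5): skip — B and G already connected.
D–F (6): add — endpoints in different components.
MST edges: B–C, C–G, B–E, E–F, D–F; total weight 1+1+3+4+6 = 15.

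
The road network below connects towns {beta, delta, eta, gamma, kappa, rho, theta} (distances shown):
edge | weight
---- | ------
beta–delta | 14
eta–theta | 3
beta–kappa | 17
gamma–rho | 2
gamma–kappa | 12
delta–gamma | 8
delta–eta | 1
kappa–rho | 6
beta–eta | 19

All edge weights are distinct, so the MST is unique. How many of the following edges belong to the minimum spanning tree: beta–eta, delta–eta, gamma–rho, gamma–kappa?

2

Kruskal: consider edges lightest-first.
delta–eta (1): add — endpoints in different components.
gamma–rho (2): add — endpoints in different components.
eta–theta (3): add — endpoints in different components.
kappa–rho (6): add — endpoints in different components.
delta–gamma (8): add — endpoints in different components.
gamma–kappa (12): skip — kappa and gamma already connected.
beta–delta (14): add — endpoints in different components.
MST edge set: {delta–eta, gamma–rho, eta–theta, kappa–rho, delta–gamma, beta–delta}.
Of the listed edges, {delta–eta, gamma–rho} are in the MST → 2.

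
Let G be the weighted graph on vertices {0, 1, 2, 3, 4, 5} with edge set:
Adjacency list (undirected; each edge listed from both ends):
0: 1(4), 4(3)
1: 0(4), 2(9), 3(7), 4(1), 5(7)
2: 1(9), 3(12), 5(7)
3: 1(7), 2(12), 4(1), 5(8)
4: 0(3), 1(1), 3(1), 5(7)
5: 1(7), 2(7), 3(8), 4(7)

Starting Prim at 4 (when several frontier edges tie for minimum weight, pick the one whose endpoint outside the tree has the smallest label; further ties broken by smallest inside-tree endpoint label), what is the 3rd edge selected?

Prim, starting at 4.
Step 1: frontier [1—4 1, 3—4 1, 0—4 3, 4—5 7] → take 1—4 (1); add 1.
Step 2: frontier [0—1 4, 1—3 7, 1—5 7, 1—2 9, 3—4 1, 0—4 3, 4—5 7] → take 3—4 (1); add 3.
Step 3: frontier [0—1 4, 1—5 7, 1—2 9, 3—5 8, 2—3 12, 0—4 3, 4—5 7] → take 0—4 (3); add 0.
Step 4: frontier [1—5 7, 1—2 9, 3—5 8, 2—3 12, 4—5 7] → take 1—5 (7); add 5.
Step 5: frontier [1—2 9, 2—3 12, 2—5 7] → take 2—5 (7); add 2.
The 3rd edge added is 0—4.

0-4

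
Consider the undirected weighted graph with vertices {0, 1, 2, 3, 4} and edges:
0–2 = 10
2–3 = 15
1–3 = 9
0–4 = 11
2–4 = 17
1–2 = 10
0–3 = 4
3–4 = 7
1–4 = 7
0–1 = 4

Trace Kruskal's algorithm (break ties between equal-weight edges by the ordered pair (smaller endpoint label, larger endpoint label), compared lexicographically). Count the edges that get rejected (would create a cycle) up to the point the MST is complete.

2

Sort edges by weight, then run Kruskal:
0–1 (4): add. Components now {0,1} {2} {3} {4}
0–3 (4): add. Components now {0,1,3} {2} {4}
1–4 (7): add. Components now {0,1,3,4} {2}
3–4 (7): skip — 3 and 4 already connected.
1–3 (9): skip — 1 and 3 already connected.
0–2 (10): add. Components now {0,1,2,3,4}
Edges rejected before the tree was complete: 2.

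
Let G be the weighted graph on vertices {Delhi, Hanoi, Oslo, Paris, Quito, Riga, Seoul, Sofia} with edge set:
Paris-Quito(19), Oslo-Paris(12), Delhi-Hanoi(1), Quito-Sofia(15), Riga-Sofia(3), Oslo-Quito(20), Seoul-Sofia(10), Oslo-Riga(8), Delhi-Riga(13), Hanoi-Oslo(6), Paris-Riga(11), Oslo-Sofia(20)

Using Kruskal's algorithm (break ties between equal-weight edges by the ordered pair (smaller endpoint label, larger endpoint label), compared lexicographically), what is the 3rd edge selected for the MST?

Hanoi-Oslo

Sort edges by weight, then run Kruskal:
Delhi-Hanoi (1): add — endpoints in different components.
Riga-Sofia (3): add — endpoints in different components.
Hanoi-Oslo (6): add — endpoints in different components.
Oslo-Riga (8): add — endpoints in different components.
Seoul-Sofia (10): add — endpoints in different components.
Paris-Riga (11): add — endpoints in different components.
Oslo-Paris (12): skip — Oslo and Paris already connected.
Delhi-Riga (13): skip — Delhi and Riga already connected.
Quito-Sofia (15): add — endpoints in different components.
The 3rd edge added is Hanoi-Oslo.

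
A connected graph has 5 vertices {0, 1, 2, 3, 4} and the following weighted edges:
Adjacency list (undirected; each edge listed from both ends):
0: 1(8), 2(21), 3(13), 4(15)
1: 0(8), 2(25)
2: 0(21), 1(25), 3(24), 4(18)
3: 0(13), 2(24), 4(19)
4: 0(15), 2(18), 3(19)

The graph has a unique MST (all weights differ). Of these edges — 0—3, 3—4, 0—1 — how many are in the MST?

2

Kruskal: consider edges lightest-first.
0—1 (8): add. Components now {0,1} {2} {3} {4}
0—3 (13): add. Components now {0,1,3} {2} {4}
0—4 (15): add. Components now {0,1,3,4} {2}
2—4 (18): add. Components now {0,1,2,3,4}
MST edge set: {0—1, 0—3, 0—4, 2—4}.
Of the listed edges, {0—3, 0—1} are in the MST → 2.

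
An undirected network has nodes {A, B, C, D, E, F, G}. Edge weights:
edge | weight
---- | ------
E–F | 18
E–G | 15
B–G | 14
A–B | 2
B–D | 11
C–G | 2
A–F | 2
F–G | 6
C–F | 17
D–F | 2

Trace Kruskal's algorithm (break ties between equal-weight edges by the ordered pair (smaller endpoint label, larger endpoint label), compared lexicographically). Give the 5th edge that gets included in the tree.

F-G

Kruskal's algorithm — process edges by increasing weight (ties by edge label):
A–B (2): add. Components now {A,B} {C} {D} {E} {F} {G}
A–F (2): add. Components now {A,B,F} {C} {D} {E} {G}
C–G (2): add. Components now {A,B,F} {C,G} {D} {E}
D–F (2): add. Components now {A,B,D,F} {C,G} {E}
F–G (6): add. Components now {A,B,C,D,F,G} {E}
B–D (11): skip — B and D already connected.
B–G (14): skip — B and G already connected.
E–G (15): add. Components now {A,B,C,D,E,F,G}
The 5th edge added is F–G.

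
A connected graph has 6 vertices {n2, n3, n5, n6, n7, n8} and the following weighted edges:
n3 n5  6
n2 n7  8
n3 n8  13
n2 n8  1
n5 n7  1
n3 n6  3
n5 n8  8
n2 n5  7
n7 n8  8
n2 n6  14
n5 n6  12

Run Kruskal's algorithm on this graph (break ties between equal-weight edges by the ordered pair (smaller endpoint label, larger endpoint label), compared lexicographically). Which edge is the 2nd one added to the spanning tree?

Kruskal: consider edges lightest-first.
n2 n8 (1): add. Components now {n6} {n3} {n2,n8} {n7} {n5}
n5 n7 (1): add. Components now {n6} {n3} {n2,n8} {n5,n7}
n3 n6 (3): add. Components now {n3,n6} {n2,n8} {n5,n7}
n3 n5 (6): add. Components now {n3,n5,n6,n7} {n2,n8}
n2 n5 (7): add. Components now {n2,n3,n5,n6,n7,n8}
The 2nd edge added is n5 n7.

n5-n7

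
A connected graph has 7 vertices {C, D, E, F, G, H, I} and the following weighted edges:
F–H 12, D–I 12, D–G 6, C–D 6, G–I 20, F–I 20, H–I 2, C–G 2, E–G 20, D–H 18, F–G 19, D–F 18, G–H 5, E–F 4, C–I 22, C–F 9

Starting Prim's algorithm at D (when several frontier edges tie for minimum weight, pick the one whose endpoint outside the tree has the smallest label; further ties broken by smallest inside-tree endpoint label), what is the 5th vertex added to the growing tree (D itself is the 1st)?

I

Grow the tree from D using Prim:
Step 1: cheapest edge leaving the tree is C–D (6); add C.
Step 2: cheapest edge leaving the tree is C–G (2); add G.
Step 3: cheapest edge leaving the tree is G–H (5); add H.
Step 4: cheapest edge leaving the tree is H–I (2); add I.
Step 5: cheapest edge leaving the tree is C–F (9); add F.
Step 6: cheapest edge leaving the tree is E–F (4); add E.
Vertex order: D, C, G, H, I, F, E. The 5th vertex is I.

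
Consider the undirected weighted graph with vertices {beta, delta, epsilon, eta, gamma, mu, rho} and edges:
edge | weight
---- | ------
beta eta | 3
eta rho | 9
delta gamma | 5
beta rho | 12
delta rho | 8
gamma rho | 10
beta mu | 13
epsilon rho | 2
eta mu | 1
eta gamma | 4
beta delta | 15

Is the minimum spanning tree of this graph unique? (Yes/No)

Sort edges by weight, then run Kruskal:
eta mu (1): add. Components now {beta} {rho} {eta,mu} {gamma} {epsilon} {delta}
epsilon rho (2): add. Components now {beta} {epsilon,rho} {eta,mu} {gamma} {delta}
beta eta (3): add. Components now {beta,eta,mu} {epsilon,rho} {gamma} {delta}
eta gamma (4): add. Components now {beta,eta,gamma,mu} {epsilon,rho} {delta}
delta gamma (5): add. Components now {beta,delta,eta,gamma,mu} {epsilon,rho}
delta rho (8): add. Components now {beta,delta,epsilon,eta,gamma,mu,rho}
Every non-tree edge has weight strictly greater than the heaviest edge on the tree path between its endpoints, so the MST is unique.

Yes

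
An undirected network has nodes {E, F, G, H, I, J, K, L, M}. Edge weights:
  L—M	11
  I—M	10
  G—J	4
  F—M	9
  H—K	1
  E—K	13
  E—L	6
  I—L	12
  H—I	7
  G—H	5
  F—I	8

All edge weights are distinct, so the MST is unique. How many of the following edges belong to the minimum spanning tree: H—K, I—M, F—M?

2

Kruskal's algorithm — process edges by increasing weight (ties by edge label):
H—K (1): add — endpoints in different components.
G—J (4): add — endpoints in different components.
G—H (5): add — endpoints in different components.
E—L (6): add — endpoints in different components.
H—I (7): add — endpoints in different components.
F—I (8): add — endpoints in different components.
F—M (9): add — endpoints in different components.
I—M (10): skip — I and M already connected.
L—M (11): add — endpoints in different components.
MST edge set: {H—K, G—J, G—H, E—L, H—I, F—I, F—M, L—M}.
Of the listed edges, {H—K, F—M} are in the MST → 2.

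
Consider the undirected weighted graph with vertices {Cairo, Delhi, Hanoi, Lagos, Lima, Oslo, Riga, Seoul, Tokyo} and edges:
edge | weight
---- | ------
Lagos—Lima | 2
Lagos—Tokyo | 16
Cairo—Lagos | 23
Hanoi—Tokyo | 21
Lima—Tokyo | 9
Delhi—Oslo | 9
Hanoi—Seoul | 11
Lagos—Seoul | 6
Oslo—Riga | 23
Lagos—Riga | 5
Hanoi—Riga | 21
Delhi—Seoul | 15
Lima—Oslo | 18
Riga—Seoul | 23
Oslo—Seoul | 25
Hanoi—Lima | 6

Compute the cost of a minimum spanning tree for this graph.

75

Prim's algorithm from Lagos:
Step 1: cheapest edge leaving the tree is Lagos—Lima (2); add Lima.
Step 2: cheapest edge leaving the tree is Lagos—Riga (5); add Riga.
Step 3: cheapest edge leaving the tree is Hanoi—Lima (6); add Hanoi.
Step 4: cheapest edge leaving the tree is Lagos—Seoul (6); add Seoul.
Step 5: cheapest edge leaving the tree is Lima—Tokyo (9); add Tokyo.
Step 6: cheapest edge leaving the tree is Delhi—Seoul (15); add Delhi.
Step 7: cheapest edge leaving the tree is Delhi—Oslo (9); add Oslo.
Step 8: cheapest edge leaving the tree is Cairo—Lagos (23); add Cairo.
MST edges: Lagos—Lima, Lagos—Riga, Hanoi—Lima, Lagos—Seoul, Lima—Tokyo, Delhi—Seoul, Delhi—Oslo, Cairo—Lagos; total weight 2+5+6+6+9+15+9+23 = 75.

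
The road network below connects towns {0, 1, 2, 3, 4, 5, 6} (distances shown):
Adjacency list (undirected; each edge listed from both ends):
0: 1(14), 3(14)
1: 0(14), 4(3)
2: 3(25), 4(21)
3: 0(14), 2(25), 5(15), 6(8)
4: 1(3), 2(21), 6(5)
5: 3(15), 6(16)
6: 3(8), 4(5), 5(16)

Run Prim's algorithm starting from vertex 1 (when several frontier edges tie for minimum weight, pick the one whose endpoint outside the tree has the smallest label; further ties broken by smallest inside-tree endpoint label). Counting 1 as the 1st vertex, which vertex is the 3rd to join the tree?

Prim's algorithm from 1:
Step 1: cheapest edge leaving the tree is 1 4 (3); add 4.
Step 2: cheapest edge leaving the tree is 4 6 (5); add 6.
Step 3: cheapest edge leaving the tree is 3 6 (8); add 3.
Step 4: cheapest edge leaving the tree is 0 1 (14); add 0.
Step 5: cheapest edge leaving the tree is 3 5 (15); add 5.
Step 6: cheapest edge leaving the tree is 2 4 (21); add 2.
Vertex order: 1, 4, 6, 3, 0, 5, 2. The 3rd vertex is 6.

6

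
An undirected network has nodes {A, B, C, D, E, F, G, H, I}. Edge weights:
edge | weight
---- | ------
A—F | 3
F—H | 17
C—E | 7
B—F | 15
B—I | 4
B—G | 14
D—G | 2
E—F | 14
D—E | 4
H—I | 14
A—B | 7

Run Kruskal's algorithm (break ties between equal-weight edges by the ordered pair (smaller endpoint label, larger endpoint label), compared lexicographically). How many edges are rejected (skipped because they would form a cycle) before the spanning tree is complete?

Kruskal's algorithm — process edges by increasing weight (ties by edge label):
D—G (2): add — endpoints in different components.
A—F (3): add — endpoints in different components.
B—I (4): add — endpoints in different components.
D—E (4): add — endpoints in different components.
A—B (7): add — endpoints in different components.
C—E (7): add — endpoints in different components.
B—G (14): add — endpoints in different components.
E—F (14): skip — E and F already connected.
H—I (14): add — endpoints in different components.
Edges rejected before the tree was complete: 1.

1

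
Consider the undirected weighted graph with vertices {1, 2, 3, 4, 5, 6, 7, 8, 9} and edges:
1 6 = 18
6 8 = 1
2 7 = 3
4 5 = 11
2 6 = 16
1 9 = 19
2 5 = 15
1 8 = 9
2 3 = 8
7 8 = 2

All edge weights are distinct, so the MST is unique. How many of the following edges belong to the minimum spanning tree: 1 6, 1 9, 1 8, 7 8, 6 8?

4

Kruskal: consider edges lightest-first.
6 8 (1): add — endpoints in different components.
7 8 (2): add — endpoints in different components.
2 7 (3): add — endpoints in different components.
2 3 (8): add — endpoints in different components.
1 8 (9): add — endpoints in different components.
4 5 (11): add — endpoints in different components.
2 5 (15): add — endpoints in different components.
2 6 (16): skip — 2 and 6 already connected.
1 6 (18): skip — 1 and 6 already connected.
1 9 (19): add — endpoints in different components.
MST edge set: {6 8, 7 8, 2 7, 2 3, 1 8, 4 5, 2 5, 1 9}.
Of the listed edges, {1 9, 1 8, 7 8, 6 8} are in the MST → 4.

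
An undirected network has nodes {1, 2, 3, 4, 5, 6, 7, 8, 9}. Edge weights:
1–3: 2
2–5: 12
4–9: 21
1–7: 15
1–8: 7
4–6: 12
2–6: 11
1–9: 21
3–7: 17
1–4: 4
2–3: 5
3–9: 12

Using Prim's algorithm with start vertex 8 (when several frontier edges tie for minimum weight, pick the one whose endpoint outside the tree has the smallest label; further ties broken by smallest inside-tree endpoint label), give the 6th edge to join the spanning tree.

Prim, starting at 8.
Step 1: cheapest edge leaving the tree is 1–8 (7); add 1.
Step 2: cheapest edge leaving the tree is 1–3 (2); add 3.
Step 3: cheapest edge leaving the tree is 1–4 (4); add 4.
Step 4: cheapest edge leaving the tree is 2–3 (5); add 2.
Step 5: cheapest edge leaving the tree is 2–6 (11); add 6.
Step 6: cheapest edge leaving the tree is 2–5 (12); add 5.
Step 7: cheapest edge leaving the tree is 3–9 (12); add 9.
Step 8: cheapest edge leaving the tree is 1–7 (15); add 7.
The 6th edge added is 2–5.

2-5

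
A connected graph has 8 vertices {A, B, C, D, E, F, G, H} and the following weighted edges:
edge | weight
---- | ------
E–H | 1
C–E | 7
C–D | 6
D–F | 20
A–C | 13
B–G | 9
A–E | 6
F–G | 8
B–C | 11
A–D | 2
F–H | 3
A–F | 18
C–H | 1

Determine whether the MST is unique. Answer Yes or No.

No

Sort edges by weight, then run Kruskal:
C–H (1): add — endpoints in different components.
E–H (1): add — endpoints in different components.
A–D (2): add — endpoints in different components.
F–H (3): add — endpoints in different components.
A–E (6): add — endpoints in different components.
C–D (6): skip — C and D already connected.
C–E (7): skip — C and E already connected.
F–G (8): add — endpoints in different components.
B–G (9): add — endpoints in different components.
Non-tree edge C–D has weight 6, equal to the heaviest edge on its tree cycle — swapping gives another MST of the same weight. Not unique.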